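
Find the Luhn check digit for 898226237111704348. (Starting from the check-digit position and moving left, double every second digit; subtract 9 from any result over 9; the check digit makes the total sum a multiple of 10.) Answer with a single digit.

8

Partial digits right→left: 8 4 3 4 0 7 1 1 1 7 3 2 6 2 2 8 9 8
Double every second digit counting from the check-digit position (so the 1st, 3rd, 5th, ... of the partial from the right).
  doubled (with −9 where >9): 7 6 0 2 2 6 3 4 9 → sum 39
  kept as-is: 4 4 7 1 7 2 2 8 8 → sum 43
Total = 39 + 43 = 82.
Check digit = (10 − (82 mod 10)) mod 10 = 8.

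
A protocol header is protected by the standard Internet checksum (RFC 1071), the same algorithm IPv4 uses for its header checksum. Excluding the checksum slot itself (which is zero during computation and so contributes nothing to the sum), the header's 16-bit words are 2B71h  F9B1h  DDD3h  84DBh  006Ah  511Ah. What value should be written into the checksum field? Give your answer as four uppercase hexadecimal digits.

One's-complement addition (fold any carry out of bit 15 back into bit 0):
  0x2B71 + 0xF9B1 = 0x12522 → wrap carry → 0x2523
  0x2523 + 0xDDD3 = 0x102F6 → wrap carry → 0x02F7
  0x02F7 + 0x84DB = 0x087D2
  0x87D2 + 0x006A = 0x0883C
  0x883C + 0x511A = 0x0D956
One's-complement sum = 0xD956.
Checksum = ~0xD956 & 0xFFFF = 0x26A9.

26A9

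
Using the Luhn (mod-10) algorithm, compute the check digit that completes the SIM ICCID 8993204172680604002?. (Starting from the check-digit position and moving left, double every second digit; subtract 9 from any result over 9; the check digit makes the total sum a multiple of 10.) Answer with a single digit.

Partial digits right→left: 2 0 0 4 0 6 0 8 6 2 7 1 4 0 2 3 9 9 8
Double every second digit counting from the check-digit position (so the 1st, 3rd, 5th, ... of the partial from the right).
  doubled (with −9 where >9): 4 0 0 0 3 5 8 4 9 7 → sum 40
  kept as-is: 0 4 6 8 2 1 0 3 9 → sum 33
Total = 40 + 33 = 73.
Check digit = (10 − (73 mod 10)) mod 10 = 7.

7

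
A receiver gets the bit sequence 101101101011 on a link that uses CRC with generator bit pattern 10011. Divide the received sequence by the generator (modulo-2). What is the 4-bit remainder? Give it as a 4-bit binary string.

Modulo-2 division of 101101101011 by 10011:
  pos 0: 10110 XOR 10011 = 00101
  pos 2: 10111 XOR 10011 = 00100
  pos 4: 10001 XOR 10011 = 00010
  pos 7: 10011 XOR 10011 = 00000
Remainder = 0000 (zero — the frame passes the CRC check).

0000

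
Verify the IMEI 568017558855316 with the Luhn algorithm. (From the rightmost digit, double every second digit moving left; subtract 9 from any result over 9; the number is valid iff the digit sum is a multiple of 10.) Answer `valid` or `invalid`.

From the right, keep odd positions and double even positions (subtract 9 from any doubled value over 9):
  doubled (positions 2,4,...): 2 1 7 1 5 0 3 → sum 19
  kept (positions 1,3,...): 6 3 5 8 5 1 8 5 → sum 41
Total = 60.
60 mod 10 = 0, so the number is valid.

valid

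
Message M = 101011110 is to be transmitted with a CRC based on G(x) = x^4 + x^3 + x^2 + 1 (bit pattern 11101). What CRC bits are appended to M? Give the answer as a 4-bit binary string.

Append 4 zeros: 1010111100000. Divide by 11101 (XOR where the leading bit is 1):
  pos 0: 10101 XOR 11101 = 01000
  pos 1: 10001 XOR 11101 = 01100
  pos 2: 11001 XOR 11101 = 00100
  pos 4: 10010 XOR 11101 = 01111
  pos 5: 11110 XOR 11101 = 00011
  pos 8: 11000 XOR 11101 = 00101
Remainder (last 4 bits) = 0101. This is the CRC / FCS.

0101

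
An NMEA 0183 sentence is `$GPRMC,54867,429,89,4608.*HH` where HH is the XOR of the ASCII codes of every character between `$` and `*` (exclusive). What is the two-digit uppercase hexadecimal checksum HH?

69

XOR the ASCII codes of the payload characters:
  'G' = 0x47 → acc = 0x47
  'P' = 0x50 → acc = 0x17
  'R' = 0x52 → acc = 0x45
  'M' = 0x4D → acc = 0x08
  'C' = 0x43 → acc = 0x4B
  ',' = 0x2C → acc = 0x67
  '5' = 0x35 → acc = 0x52
  '4' = 0x34 → acc = 0x66
  '8' = 0x38 → acc = 0x5E
  '6' = 0x36 → acc = 0x68
  '7' = 0x37 → acc = 0x5F
  ',' = 0x2C → acc = 0x73
  '4' = 0x34 → acc = 0x47
  '2' = 0x32 → acc = 0x75
  '9' = 0x39 → acc = 0x4C
  ',' = 0x2C → acc = 0x60
  '8' = 0x38 → acc = 0x58
  '9' = 0x39 → acc = 0x61
  ',' = 0x2C → acc = 0x4D
  '4' = 0x34 → acc = 0x79
  '6' = 0x36 → acc = 0x4F
  '0' = 0x30 → acc = 0x7F
  '8' = 0x38 → acc = 0x47
  '.' = 0x2E → acc = 0x69
Checksum = 0x69.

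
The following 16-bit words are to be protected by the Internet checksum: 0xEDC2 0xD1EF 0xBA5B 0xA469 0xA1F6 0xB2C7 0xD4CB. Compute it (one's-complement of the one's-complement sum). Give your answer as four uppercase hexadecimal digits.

B7FD

One's-complement addition (fold any carry out of bit 15 back into bit 0):
  0xEDC2 + 0xD1EF = 0x1BFB1 → wrap carry → 0xBFB2
  0xBFB2 + 0xBA5B = 0x17A0D → wrap carry → 0x7A0E
  0x7A0E + 0xA469 = 0x11E77 → wrap carry → 0x1E78
  0x1E78 + 0xA1F6 = 0x0C06E
  0xC06E + 0xB2C7 = 0x17335 → wrap carry → 0x7336
  0x7336 + 0xD4CB = 0x14801 → wrap carry → 0x4802
One's-complement sum = 0x4802.
Checksum = ~0x4802 & 0xFFFF = 0xB7FD.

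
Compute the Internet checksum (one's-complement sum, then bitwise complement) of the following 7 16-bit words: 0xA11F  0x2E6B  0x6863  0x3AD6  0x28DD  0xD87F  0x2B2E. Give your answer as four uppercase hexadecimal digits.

One's-complement addition (fold any carry out of bit 15 back into bit 0):
  0xA11F + 0x2E6B = 0x0CF8A
  0xCF8A + 0x6863 = 0x137ED → wrap carry → 0x37EE
  0x37EE + 0x3AD6 = 0x072C4
  0x72C4 + 0x28DD = 0x09BA1
  0x9BA1 + 0xD87F = 0x17420 → wrap carry → 0x7421
  0x7421 + 0x2B2E = 0x09F4F
One's-complement sum = 0x9F4F.
Checksum = ~0x9F4F & 0xFFFF = 0x60B0.

60B0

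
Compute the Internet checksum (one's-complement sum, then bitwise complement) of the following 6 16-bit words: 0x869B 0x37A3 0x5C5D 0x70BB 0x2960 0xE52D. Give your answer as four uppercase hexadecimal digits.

661A

One's-complement addition (fold any carry out of bit 15 back into bit 0):
  0x869B + 0x37A3 = 0x0BE3E
  0xBE3E + 0x5C5D = 0x11A9B → wrap carry → 0x1A9C
  0x1A9C + 0x70BB = 0x08B57
  0x8B57 + 0x2960 = 0x0B4B7
  0xB4B7 + 0xE52D = 0x199E4 → wrap carry → 0x99E5
One's-complement sum = 0x99E5.
Checksum = ~0x99E5 & 0xFFFF = 0x661A.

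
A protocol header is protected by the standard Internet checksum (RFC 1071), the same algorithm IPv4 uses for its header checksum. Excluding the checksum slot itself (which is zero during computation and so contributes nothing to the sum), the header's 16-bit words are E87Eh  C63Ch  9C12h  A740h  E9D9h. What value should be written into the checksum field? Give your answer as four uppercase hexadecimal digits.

One's-complement addition (fold any carry out of bit 15 back into bit 0):
  0xE87E + 0xC63C = 0x1AEBA → wrap carry → 0xAEBB
  0xAEBB + 0x9C12 = 0x14ACD → wrap carry → 0x4ACE
  0x4ACE + 0xA740 = 0x0F20E
  0xF20E + 0xE9D9 = 0x1DBE7 → wrap carry → 0xDBE8
One's-complement sum = 0xDBE8.
Checksum = ~0xDBE8 & 0xFFFF = 0x2417.

2417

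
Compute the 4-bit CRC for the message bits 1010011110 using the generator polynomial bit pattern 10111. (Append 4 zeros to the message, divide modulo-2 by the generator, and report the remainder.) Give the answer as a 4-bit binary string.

1010

Append 4 zeros: 10100111100000. Divide by 10111 (XOR where the leading bit is 1):
  pos 0: 10100 XOR 10111 = 00011
  pos 3: 11111 XOR 10111 = 01000
  pos 4: 10001 XOR 10111 = 00110
  pos 6: 11000 XOR 10111 = 01111
  pos 7: 11110 XOR 10111 = 01001
  pos 8: 10010 XOR 10111 = 00101
Remainder (last 4 bits) = 1010. This is the CRC / FCS.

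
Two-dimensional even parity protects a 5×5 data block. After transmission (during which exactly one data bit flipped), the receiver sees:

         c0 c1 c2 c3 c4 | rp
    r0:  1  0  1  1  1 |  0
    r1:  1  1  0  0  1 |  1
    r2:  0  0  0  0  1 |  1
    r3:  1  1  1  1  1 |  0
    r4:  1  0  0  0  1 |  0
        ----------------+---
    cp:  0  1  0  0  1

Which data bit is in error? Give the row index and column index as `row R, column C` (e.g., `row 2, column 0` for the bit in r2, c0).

Recompute each row's even parity and compare to rp:
  r0: data parity 0, sent rp 0 → ok
  r1: data parity 1, sent rp 1 → ok
  r2: data parity 1, sent rp 1 → ok
  r3: data parity 1, sent rp 0 → mismatch
  r4: data parity 0, sent rp 0 → ok
Recompute each column's even parity and compare to cp:
  c0: data parity 0, sent cp 0 → ok
  c1: data parity 0, sent cp 1 → mismatch
  c2: data parity 0, sent cp 0 → ok
  c3: data parity 0, sent cp 0 → ok
  c4: data parity 1, sent cp 1 → ok
Exactly one row (r3) and one column (c1) fail → the flipped bit is at their intersection.

row 3, column 1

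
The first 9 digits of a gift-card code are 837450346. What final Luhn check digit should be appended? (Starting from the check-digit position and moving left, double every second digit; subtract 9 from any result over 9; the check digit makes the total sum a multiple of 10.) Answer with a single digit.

Partial digits right→left: 6 4 3 0 5 4 7 3 8
Double every second digit counting from the check-digit position (so the 1st, 3rd, 5th, ... of the partial from the right).
  doubled (with −9 where >9): 3 6 1 5 7 → sum 22
  kept as-is: 4 0 4 3 → sum 11
Total = 22 + 11 = 33.
Check digit = (10 − (33 mod 10)) mod 10 = 7.

7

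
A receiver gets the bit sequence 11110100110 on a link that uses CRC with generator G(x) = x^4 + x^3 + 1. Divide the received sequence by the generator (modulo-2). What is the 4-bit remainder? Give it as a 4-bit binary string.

1011

Modulo-2 division of 11110100110 by 11001:
  pos 0: 11110 XOR 11001 = 00111
  pos 2: 11110 XOR 11001 = 00111
  pos 4: 11101 XOR 11001 = 00100
  pos 6: 10010 XOR 11001 = 01011
Remainder = 1011 (nonzero — an error is detected).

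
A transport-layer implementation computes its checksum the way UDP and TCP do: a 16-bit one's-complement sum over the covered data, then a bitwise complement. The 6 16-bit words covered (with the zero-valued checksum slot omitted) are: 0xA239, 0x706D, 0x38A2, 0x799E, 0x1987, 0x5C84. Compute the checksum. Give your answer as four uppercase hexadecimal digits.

One's-complement addition (fold any carry out of bit 15 back into bit 0):
  0xA239 + 0x706D = 0x112A6 → wrap carry → 0x12A7
  0x12A7 + 0x38A2 = 0x04B49
  0x4B49 + 0x799E = 0x0C4E7
  0xC4E7 + 0x1987 = 0x0DE6E
  0xDE6E + 0x5C84 = 0x13AF2 → wrap carry → 0x3AF3
One's-complement sum = 0x3AF3.
Checksum = ~0x3AF3 & 0xFFFF = 0xC50C.

C50C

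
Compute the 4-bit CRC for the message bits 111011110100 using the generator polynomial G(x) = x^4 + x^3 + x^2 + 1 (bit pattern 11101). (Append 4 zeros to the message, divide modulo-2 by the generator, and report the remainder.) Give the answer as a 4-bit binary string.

0000

Append 4 zeros: 1110111101000000. Divide by 11101 (XOR where the leading bit is 1):
  pos 0: 11101 XOR 11101 = 00000
  pos 5: 11101 XOR 11101 = 00000
Remainder (last 4 bits) = 0000. This is the CRC / FCS.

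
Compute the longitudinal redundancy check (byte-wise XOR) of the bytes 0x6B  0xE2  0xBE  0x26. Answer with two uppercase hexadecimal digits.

11

XOR the bytes together:
  start with 0x6B
  0x6B ⊕ 0xE2 = 0x89
  0x89 ⊕ 0xBE = 0x37
  0x37 ⊕ 0x26 = 0x11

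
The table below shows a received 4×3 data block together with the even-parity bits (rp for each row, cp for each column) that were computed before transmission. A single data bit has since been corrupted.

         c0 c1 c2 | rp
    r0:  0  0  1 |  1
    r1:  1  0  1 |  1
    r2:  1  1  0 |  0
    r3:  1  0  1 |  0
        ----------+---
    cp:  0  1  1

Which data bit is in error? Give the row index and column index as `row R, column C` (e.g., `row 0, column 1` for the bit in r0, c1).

row 1, column 0

Recompute each row's even parity and compare to rp:
  r0: data parity 1, sent rp 1 → ok
  r1: data parity 0, sent rp 1 → mismatch
  r2: data parity 0, sent rp 0 → ok
  r3: data parity 0, sent rp 0 → ok
Recompute each column's even parity and compare to cp:
  c0: data parity 1, sent cp 0 → mismatch
  c1: data parity 1, sent cp 1 → ok
  c2: data parity 1, sent cp 1 → ok
Exactly one row (r1) and one column (c0) fail → the flipped bit is at their intersection.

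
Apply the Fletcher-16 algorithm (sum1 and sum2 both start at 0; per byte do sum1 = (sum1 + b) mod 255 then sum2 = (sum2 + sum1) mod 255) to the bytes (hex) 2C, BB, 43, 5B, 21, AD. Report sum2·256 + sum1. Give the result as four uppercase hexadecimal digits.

Running sums (mod 255):
  after byte 0 (2C): sum1=44, sum2=44
  after byte 1 (BB): sum1=231, sum2=20
  after byte 2 (43): sum1=43, sum2=63
  after byte 3 (5B): sum1=134, sum2=197
  after byte 4 (21): sum1=167, sum2=109
  after byte 5 (AD): sum1=85, sum2=194
Checksum = sum2·256 + sum1 = 194·256 + 85 = 49749 = 0xC255.

C255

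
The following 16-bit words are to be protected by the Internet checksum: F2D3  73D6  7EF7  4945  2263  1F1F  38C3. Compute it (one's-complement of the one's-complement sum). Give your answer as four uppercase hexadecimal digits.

56D3

One's-complement addition (fold any carry out of bit 15 back into bit 0):
  0xF2D3 + 0x73D6 = 0x166A9 → wrap carry → 0x66AA
  0x66AA + 0x7EF7 = 0x0E5A1
  0xE5A1 + 0x4945 = 0x12EE6 → wrap carry → 0x2EE7
  0x2EE7 + 0x2263 = 0x0514A
  0x514A + 0x1F1F = 0x07069
  0x7069 + 0x38C3 = 0x0A92C
One's-complement sum = 0xA92C.
Checksum = ~0xA92C & 0xFFFF = 0x56D3.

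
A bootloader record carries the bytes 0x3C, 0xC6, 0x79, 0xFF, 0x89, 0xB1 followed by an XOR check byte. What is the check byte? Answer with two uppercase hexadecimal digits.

XOR the bytes together:
  start with 0x3C
  0x3C ⊕ 0xC6 = 0xFA
  0xFA ⊕ 0x79 = 0x83
  0x83 ⊕ 0xFF = 0x7C
  0x7C ⊕ 0x89 = 0xF5
  0xF5 ⊕ 0xB1 = 0x44

44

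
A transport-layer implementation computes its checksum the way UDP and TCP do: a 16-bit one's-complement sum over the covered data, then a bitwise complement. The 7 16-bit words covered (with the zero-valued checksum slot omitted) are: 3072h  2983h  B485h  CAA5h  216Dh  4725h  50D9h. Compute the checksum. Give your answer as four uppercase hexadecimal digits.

6D73

One's-complement addition (fold any carry out of bit 15 back into bit 0):
  0x3072 + 0x2983 = 0x059F5
  0x59F5 + 0xB485 = 0x10E7A → wrap carry → 0x0E7B
  0x0E7B + 0xCAA5 = 0x0D920
  0xD920 + 0x216D = 0x0FA8D
  0xFA8D + 0x4725 = 0x141B2 → wrap carry → 0x41B3
  0x41B3 + 0x50D9 = 0x0928C
One's-complement sum = 0x928C.
Checksum = ~0x928C & 0xFFFF = 0x6D73.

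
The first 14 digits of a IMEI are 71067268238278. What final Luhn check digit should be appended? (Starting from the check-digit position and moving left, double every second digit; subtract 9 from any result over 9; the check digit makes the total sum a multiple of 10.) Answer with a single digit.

Partial digits right→left: 8 7 2 8 3 2 8 6 2 7 6 0 1 7
Double every second digit counting from the check-digit position (so the 1st, 3rd, 5th, ... of the partial from the right).
  doubled (with −9 where >9): 7 4 6 7 4 3 2 → sum 33
  kept as-is: 7 8 2 6 7 0 7 → sum 37
Total = 33 + 37 = 70.
Check digit = (10 − (70 mod 10)) mod 10 = 0.

0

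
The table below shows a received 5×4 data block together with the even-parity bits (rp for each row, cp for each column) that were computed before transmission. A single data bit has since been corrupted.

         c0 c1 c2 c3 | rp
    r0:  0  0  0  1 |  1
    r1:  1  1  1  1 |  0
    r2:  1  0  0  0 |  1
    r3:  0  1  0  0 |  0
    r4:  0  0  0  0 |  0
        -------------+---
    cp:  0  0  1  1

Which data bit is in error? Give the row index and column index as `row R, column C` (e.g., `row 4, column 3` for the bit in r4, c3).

Recompute each row's even parity and compare to rp:
  r0: data parity 1, sent rp 1 → ok
  r1: data parity 0, sent rp 0 → ok
  r2: data parity 1, sent rp 1 → ok
  r3: data parity 1, sent rp 0 → mismatch
  r4: data parity 0, sent rp 0 → ok
Recompute each column's even parity and compare to cp:
  c0: data parity 0, sent cp 0 → ok
  c1: data parity 0, sent cp 0 → ok
  c2: data parity 1, sent cp 1 → ok
  c3: data parity 0, sent cp 1 → mismatch
Exactly one row (r3) and one column (c3) fail → the flipped bit is at their intersection.

row 3, column 3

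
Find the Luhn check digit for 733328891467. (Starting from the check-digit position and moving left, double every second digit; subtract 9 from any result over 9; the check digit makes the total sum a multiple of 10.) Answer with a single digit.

Partial digits right→left: 7 6 4 1 9 8 8 2 3 3 3 7
Double every second digit counting from the check-digit position (so the 1st, 3rd, 5th, ... of the partial from the right).
  doubled (with −9 where >9): 5 8 9 7 6 6 → sum 41
  kept as-is: 6 1 8 2 3 7 → sum 27
Total = 41 + 27 = 68.
Check digit = (10 − (68 mod 10)) mod 10 = 2.

2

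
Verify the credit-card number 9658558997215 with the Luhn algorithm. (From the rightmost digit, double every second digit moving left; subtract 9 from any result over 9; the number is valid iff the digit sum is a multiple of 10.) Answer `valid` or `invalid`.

From the right, keep odd positions and double even positions (subtract 9 from any doubled value over 9):
  doubled (positions 2,4,...): 2 5 9 1 7 3 → sum 27
  kept (positions 1,3,...): 5 2 9 8 5 5 9 → sum 43
Total = 70.
70 mod 10 = 0, so the number is valid.

valid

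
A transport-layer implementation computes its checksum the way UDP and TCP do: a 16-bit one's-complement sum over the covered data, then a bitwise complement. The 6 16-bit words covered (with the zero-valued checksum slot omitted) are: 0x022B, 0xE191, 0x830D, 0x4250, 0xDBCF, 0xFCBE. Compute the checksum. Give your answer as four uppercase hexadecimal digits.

One's-complement addition (fold any carry out of bit 15 back into bit 0):
  0x022B + 0xE191 = 0x0E3BC
  0xE3BC + 0x830D = 0x166C9 → wrap carry → 0x66CA
  0x66CA + 0x4250 = 0x0A91A
  0xA91A + 0xDBCF = 0x184E9 → wrap carry → 0x84EA
  0x84EA + 0xFCBE = 0x181A8 → wrap carry → 0x81A9
One's-complement sum = 0x81A9.
Checksum = ~0x81A9 & 0xFFFF = 0x7E56.

7E56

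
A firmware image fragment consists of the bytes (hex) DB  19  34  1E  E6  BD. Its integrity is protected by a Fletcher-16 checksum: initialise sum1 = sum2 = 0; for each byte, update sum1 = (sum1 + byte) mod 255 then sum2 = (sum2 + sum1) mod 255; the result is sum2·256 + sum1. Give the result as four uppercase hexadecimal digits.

Running sums (mod 255):
  after byte 0 (DB): sum1=219, sum2=219
  after byte 1 (19): sum1=244, sum2=208
  after byte 2 (34): sum1=41, sum2=249
  after byte 3 (1E): sum1=71, sum2=65
  after byte 4 (E6): sum1=46, sum2=111
  after byte 5 (BD): sum1=235, sum2=91
Checksum = sum2·256 + sum1 = 91·256 + 235 = 23531 = 0x5BEB.

5BEB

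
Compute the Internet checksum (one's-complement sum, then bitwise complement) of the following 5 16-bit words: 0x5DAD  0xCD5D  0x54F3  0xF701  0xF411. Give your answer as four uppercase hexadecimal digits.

One's-complement addition (fold any carry out of bit 15 back into bit 0):
  0x5DAD + 0xCD5D = 0x12B0A → wrap carry → 0x2B0B
  0x2B0B + 0x54F3 = 0x07FFE
  0x7FFE + 0xF701 = 0x176FF → wrap carry → 0x7700
  0x7700 + 0xF411 = 0x16B11 → wrap carry → 0x6B12
One's-complement sum = 0x6B12.
Checksum = ~0x6B12 & 0xFFFF = 0x94ED.

94ED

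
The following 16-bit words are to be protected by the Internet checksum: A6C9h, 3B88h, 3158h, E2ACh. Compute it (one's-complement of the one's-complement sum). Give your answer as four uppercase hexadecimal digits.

One's-complement addition (fold any carry out of bit 15 back into bit 0):
  0xA6C9 + 0x3B88 = 0x0E251
  0xE251 + 0x3158 = 0x113A9 → wrap carry → 0x13AA
  0x13AA + 0xE2AC = 0x0F656
One's-complement sum = 0xF656.
Checksum = ~0xF656 & 0xFFFF = 0x09A9.

09A9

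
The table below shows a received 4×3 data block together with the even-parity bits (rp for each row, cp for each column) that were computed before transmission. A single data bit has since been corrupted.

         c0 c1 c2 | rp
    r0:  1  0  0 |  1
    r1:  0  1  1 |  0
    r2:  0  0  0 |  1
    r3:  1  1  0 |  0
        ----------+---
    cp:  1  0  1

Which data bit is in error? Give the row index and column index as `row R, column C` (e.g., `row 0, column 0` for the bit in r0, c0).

Recompute each row's even parity and compare to rp:
  r0: data parity 1, sent rp 1 → ok
  r1: data parity 0, sent rp 0 → ok
  r2: data parity 0, sent rp 1 → mismatch
  r3: data parity 0, sent rp 0 → ok
Recompute each column's even parity and compare to cp:
  c0: data parity 0, sent cp 1 → mismatch
  c1: data parity 0, sent cp 0 → ok
  c2: data parity 1, sent cp 1 → ok
Exactly one row (r2) and one column (c0) fail → the flipped bit is at their intersection.

row 2, column 0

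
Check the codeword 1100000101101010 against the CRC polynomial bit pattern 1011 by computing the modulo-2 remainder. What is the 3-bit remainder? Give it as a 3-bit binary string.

010

Modulo-2 division of 1100000101101010 by 1011:
  pos 0: 1100 XOR 1011 = 0111
  pos 1: 1110 XOR 1011 = 0101
  pos 2: 1010 XOR 1011 = 0001
  pos 5: 1010 XOR 1011 = 0001
  pos 8: 1110 XOR 1011 = 0101
  pos 9: 1011 XOR 1011 = 0000
Remainder = 010 (nonzero — an error is detected).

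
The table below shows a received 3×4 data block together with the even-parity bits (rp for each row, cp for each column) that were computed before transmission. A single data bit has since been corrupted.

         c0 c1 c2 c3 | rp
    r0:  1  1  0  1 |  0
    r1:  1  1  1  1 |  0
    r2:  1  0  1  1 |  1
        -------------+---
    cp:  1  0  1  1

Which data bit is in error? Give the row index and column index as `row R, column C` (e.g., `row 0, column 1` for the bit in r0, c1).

row 0, column 2

Recompute each row's even parity and compare to rp:
  r0: data parity 1, sent rp 0 → mismatch
  r1: data parity 0, sent rp 0 → ok
  r2: data parity 1, sent rp 1 → ok
Recompute each column's even parity and compare to cp:
  c0: data parity 1, sent cp 1 → ok
  c1: data parity 0, sent cp 0 → ok
  c2: data parity 0, sent cp 1 → mismatch
  c3: data parity 1, sent cp 1 → ok
Exactly one row (r0) and one column (c2) fail → the flipped bit is at their intersection.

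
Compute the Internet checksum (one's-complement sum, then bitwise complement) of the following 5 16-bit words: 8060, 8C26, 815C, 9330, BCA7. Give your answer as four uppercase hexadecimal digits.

2244

One's-complement addition (fold any carry out of bit 15 back into bit 0):
  0x8060 + 0x8C26 = 0x10C86 → wrap carry → 0x0C87
  0x0C87 + 0x815C = 0x08DE3
  0x8DE3 + 0x9330 = 0x12113 → wrap carry → 0x2114
  0x2114 + 0xBCA7 = 0x0DDBB
One's-complement sum = 0xDDBB.
Checksum = ~0xDDBB & 0xFFFF = 0x2244.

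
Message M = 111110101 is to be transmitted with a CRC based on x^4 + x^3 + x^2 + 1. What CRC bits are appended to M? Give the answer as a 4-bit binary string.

Append 4 zeros: 1111101010000. Divide by 11101 (XOR where the leading bit is 1):
  pos 0: 11111 XOR 11101 = 00010
  pos 3: 10010 XOR 11101 = 01111
  pos 4: 11111 XOR 11101 = 00010
  pos 7: 10000 XOR 11101 = 01101
  pos 8: 11010 XOR 11101 = 00111
Remainder (last 4 bits) = 0111. This is the CRC / FCS.

0111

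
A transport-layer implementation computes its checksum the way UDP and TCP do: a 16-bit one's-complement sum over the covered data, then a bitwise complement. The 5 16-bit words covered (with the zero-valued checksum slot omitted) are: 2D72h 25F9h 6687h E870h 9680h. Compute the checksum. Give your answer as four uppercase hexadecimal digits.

One's-complement addition (fold any carry out of bit 15 back into bit 0):
  0x2D72 + 0x25F9 = 0x0536B
  0x536B + 0x6687 = 0x0B9F2
  0xB9F2 + 0xE870 = 0x1A262 → wrap carry → 0xA263
  0xA263 + 0x9680 = 0x138E3 → wrap carry → 0x38E4
One's-complement sum = 0x38E4.
Checksum = ~0x38E4 & 0xFFFF = 0xC71B.

C71B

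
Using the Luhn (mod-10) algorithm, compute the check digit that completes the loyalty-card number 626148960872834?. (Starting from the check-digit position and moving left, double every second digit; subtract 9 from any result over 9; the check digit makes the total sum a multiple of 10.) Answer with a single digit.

Partial digits right→left: 4 3 8 2 7 8 0 6 9 8 4 1 6 2 6
Double every second digit counting from the check-digit position (so the 1st, 3rd, 5th, ... of the partial from the right).
  doubled (with −9 where >9): 8 7 5 0 9 8 3 3 → sum 43
  kept as-is: 3 2 8 6 8 1 2 → sum 30
Total = 43 + 30 = 73.
Check digit = (10 − (73 mod 10)) mod 10 = 7.

7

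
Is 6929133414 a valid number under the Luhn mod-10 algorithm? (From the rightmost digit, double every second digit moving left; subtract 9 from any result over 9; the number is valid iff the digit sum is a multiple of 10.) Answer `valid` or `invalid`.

invalid

From the right, keep odd positions and double even positions (subtract 9 from any doubled value over 9):
  doubled (positions 2,4,...): 2 6 2 4 3 → sum 17
  kept (positions 1,3,...): 4 4 3 9 9 → sum 29
Total = 46.
46 mod 10 = 6, so the number is invalid.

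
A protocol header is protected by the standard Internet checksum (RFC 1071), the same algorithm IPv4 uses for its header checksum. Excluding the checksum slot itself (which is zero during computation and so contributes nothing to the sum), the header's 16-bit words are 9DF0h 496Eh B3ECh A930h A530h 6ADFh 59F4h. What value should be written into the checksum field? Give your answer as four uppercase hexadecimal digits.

One's-complement addition (fold any carry out of bit 15 back into bit 0):
  0x9DF0 + 0x496E = 0x0E75E
  0xE75E + 0xB3EC = 0x19B4A → wrap carry → 0x9B4B
  0x9B4B + 0xA930 = 0x1447B → wrap carry → 0x447C
  0x447C + 0xA530 = 0x0E9AC
  0xE9AC + 0x6ADF = 0x1548B → wrap carry → 0x548C
  0x548C + 0x59F4 = 0x0AE80
One's-complement sum = 0xAE80.
Checksum = ~0xAE80 & 0xFFFF = 0x517F.

517F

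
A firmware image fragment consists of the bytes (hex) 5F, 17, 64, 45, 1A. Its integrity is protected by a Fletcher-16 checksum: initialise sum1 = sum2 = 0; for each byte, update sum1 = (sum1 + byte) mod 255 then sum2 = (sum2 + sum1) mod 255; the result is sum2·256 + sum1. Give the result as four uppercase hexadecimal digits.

Running sums (mod 255):
  after byte 0 (5F): sum1=95, sum2=95
  after byte 1 (17): sum1=118, sum2=213
  after byte 2 (64): sum1=218, sum2=176
  after byte 3 (45): sum1=32, sum2=208
  after byte 4 (1A): sum1=58, sum2=11
Checksum = sum2·256 + sum1 = 11·256 + 58 = 2874 = 0x0B3A.

0B3A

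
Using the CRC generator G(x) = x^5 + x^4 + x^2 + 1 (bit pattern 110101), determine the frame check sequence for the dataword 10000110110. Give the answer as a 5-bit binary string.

01011

Append 5 zeros: 1000011011000000. Divide by 110101 (XOR where the leading bit is 1):
  pos 0: 100001 XOR 110101 = 010100
  pos 1: 101001 XOR 110101 = 011100
  pos 2: 111000 XOR 110101 = 001101
  pos 4: 110111 XOR 110101 = 000010
  pos 8: 100000 XOR 110101 = 010101
  pos 9: 101010 XOR 110101 = 011111
  pos 10: 111110 XOR 110101 = 001011
Remainder (last 5 bits) = 01011. This is the CRC / FCS.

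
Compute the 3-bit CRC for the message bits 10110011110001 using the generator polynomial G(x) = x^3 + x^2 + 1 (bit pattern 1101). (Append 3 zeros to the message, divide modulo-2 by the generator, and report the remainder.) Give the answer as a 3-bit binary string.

100

Append 3 zeros: 10110011110001000. Divide by 1101 (XOR where the leading bit is 1):
  pos 0: 1011 XOR 1101 = 0110
  pos 1: 1100 XOR 1101 = 0001
  pos 4: 1011 XOR 1101 = 0110
  pos 5: 1101 XOR 1101 = 0000
  pos 9: 1000 XOR 1101 = 0101
  pos 10: 1011 XOR 1101 = 0110
  pos 11: 1100 XOR 1101 = 0001
Remainder (last 3 bits) = 100. This is the CRC / FCS.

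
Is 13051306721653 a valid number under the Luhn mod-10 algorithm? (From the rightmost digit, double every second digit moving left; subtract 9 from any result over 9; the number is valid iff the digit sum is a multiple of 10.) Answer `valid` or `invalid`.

valid

From the right, keep odd positions and double even positions (subtract 9 from any doubled value over 9):
  doubled (positions 2,4,...): 1 2 5 0 2 0 2 → sum 12
  kept (positions 1,3,...): 3 6 2 6 3 5 3 → sum 28
Total = 40.
40 mod 10 = 0, so the number is valid.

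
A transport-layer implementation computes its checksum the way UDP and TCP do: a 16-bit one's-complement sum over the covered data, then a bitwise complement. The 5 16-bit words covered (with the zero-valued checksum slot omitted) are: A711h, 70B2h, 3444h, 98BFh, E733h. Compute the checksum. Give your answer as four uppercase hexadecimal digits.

One's-complement addition (fold any carry out of bit 15 back into bit 0):
  0xA711 + 0x70B2 = 0x117C3 → wrap carry → 0x17C4
  0x17C4 + 0x3444 = 0x04C08
  0x4C08 + 0x98BF = 0x0E4C7
  0xE4C7 + 0xE733 = 0x1CBFA → wrap carry → 0xCBFB
One's-complement sum = 0xCBFB.
Checksum = ~0xCBFB & 0xFFFF = 0x3404.

3404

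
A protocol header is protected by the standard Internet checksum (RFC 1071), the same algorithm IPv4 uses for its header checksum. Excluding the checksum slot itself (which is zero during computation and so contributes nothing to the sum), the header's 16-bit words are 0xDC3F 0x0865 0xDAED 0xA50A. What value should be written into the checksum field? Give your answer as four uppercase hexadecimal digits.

9B62

One's-complement addition (fold any carry out of bit 15 back into bit 0):
  0xDC3F + 0x0865 = 0x0E4A4
  0xE4A4 + 0xDAED = 0x1BF91 → wrap carry → 0xBF92
  0xBF92 + 0xA50A = 0x1649C → wrap carry → 0x649D
One's-complement sum = 0x649D.
Checksum = ~0x649D & 0xFFFF = 0x9B62.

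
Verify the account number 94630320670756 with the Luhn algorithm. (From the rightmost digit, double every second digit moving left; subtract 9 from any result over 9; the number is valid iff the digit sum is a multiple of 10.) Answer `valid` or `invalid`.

valid

From the right, keep odd positions and double even positions (subtract 9 from any doubled value over 9):
  doubled (positions 2,4,...): 1 0 3 4 0 3 9 → sum 20
  kept (positions 1,3,...): 6 7 7 0 3 3 4 → sum 30
Total = 50.
50 mod 10 = 0, so the number is valid.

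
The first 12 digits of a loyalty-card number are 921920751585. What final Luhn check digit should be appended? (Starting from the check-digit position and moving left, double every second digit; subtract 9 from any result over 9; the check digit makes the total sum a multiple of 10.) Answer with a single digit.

6

Partial digits right→left: 5 8 5 1 5 7 0 2 9 1 2 9
Double every second digit counting from the check-digit position (so the 1st, 3rd, 5th, ... of the partial from the right).
  doubled (with −9 where >9): 1 1 1 0 9 4 → sum 16
  kept as-is: 8 1 7 2 1 9 → sum 28
Total = 16 + 28 = 44.
Check digit = (10 − (44 mod 10)) mod 10 = 6.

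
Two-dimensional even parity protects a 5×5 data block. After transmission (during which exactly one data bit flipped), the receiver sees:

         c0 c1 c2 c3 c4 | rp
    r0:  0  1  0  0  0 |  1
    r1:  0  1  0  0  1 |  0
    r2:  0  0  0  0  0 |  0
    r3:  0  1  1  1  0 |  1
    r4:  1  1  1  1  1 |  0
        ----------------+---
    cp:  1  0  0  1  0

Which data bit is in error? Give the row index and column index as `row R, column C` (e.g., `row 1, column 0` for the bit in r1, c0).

row 4, column 3

Recompute each row's even parity and compare to rp:
  r0: data parity 1, sent rp 1 → ok
  r1: data parity 0, sent rp 0 → ok
  r2: data parity 0, sent rp 0 → ok
  r3: data parity 1, sent rp 1 → ok
  r4: data parity 1, sent rp 0 → mismatch
Recompute each column's even parity and compare to cp:
  c0: data parity 1, sent cp 1 → ok
  c1: data parity 0, sent cp 0 → ok
  c2: data parity 0, sent cp 0 → ok
  c3: data parity 0, sent cp 1 → mismatch
  c4: data parity 0, sent cp 0 → ok
Exactly one row (r4) and one column (c3) fail → the flipped bit is at their intersection.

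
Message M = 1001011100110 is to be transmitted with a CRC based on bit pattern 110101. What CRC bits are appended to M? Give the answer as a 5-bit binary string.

11111

Append 5 zeros: 100101110011000000. Divide by 110101 (XOR where the leading bit is 1):
  pos 0: 100101 XOR 110101 = 010000
  pos 1: 100001 XOR 110101 = 010100
  pos 2: 101001 XOR 110101 = 011100
  pos 3: 111000 XOR 110101 = 001101
  pos 5: 110101 XOR 110101 = 000000
  pos 11: 100000 XOR 110101 = 010101
  pos 12: 101010 XOR 110101 = 011111
Remainder (last 5 bits) = 11111. This is the CRC / FCS.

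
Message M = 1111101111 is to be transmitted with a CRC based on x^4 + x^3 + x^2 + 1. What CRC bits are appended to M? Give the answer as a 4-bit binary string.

1101

Append 4 zeros: 11111011110000. Divide by 11101 (XOR where the leading bit is 1):
  pos 0: 11111 XOR 11101 = 00010
  pos 3: 10011 XOR 11101 = 01110
  pos 4: 11101 XOR 11101 = 00000
  pos 9: 10000 XOR 11101 = 01101
Remainder (last 4 bits) = 1101. This is the CRC / FCS.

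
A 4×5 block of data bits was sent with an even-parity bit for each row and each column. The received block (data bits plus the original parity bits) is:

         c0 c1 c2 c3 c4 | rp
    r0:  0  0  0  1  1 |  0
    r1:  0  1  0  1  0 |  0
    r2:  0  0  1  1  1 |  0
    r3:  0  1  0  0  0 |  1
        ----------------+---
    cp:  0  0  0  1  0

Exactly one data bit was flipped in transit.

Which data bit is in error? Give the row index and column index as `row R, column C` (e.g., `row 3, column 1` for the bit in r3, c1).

Recompute each row's even parity and compare to rp:
  r0: data parity 0, sent rp 0 → ok
  r1: data parity 0, sent rp 0 → ok
  r2: data parity 1, sent rp 0 → mismatch
  r3: data parity 1, sent rp 1 → ok
Recompute each column's even parity and compare to cp:
  c0: data parity 0, sent cp 0 → ok
  c1: data parity 0, sent cp 0 → ok
  c2: data parity 1, sent cp 0 → mismatch
  c3: data parity 1, sent cp 1 → ok
  c4: data parity 0, sent cp 0 → ok
Exactly one row (r2) and one column (c2) fail → the flipped bit is at their intersection.

row 2, column 2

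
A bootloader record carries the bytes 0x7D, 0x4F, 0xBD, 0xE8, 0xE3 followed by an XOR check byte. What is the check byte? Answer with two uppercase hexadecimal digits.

84

XOR the bytes together:
  start with 0x7D
  0x7D ⊕ 0x4F = 0x32
  0x32 ⊕ 0xBD = 0x8F
  0x8F ⊕ 0xE8 = 0x67
  0x67 ⊕ 0xE3 = 0x84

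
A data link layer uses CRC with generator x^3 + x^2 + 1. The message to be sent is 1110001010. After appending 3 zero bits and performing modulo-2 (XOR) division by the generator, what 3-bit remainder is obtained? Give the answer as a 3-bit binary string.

000

Append 3 zeros: 1110001010000. Divide by 1101 (XOR where the leading bit is 1):
  pos 0: 1110 XOR 1101 = 0011
  pos 2: 1100 XOR 1101 = 0001
  pos 5: 1101 XOR 1101 = 0000
Remainder (last 3 bits) = 000. This is the CRC / FCS.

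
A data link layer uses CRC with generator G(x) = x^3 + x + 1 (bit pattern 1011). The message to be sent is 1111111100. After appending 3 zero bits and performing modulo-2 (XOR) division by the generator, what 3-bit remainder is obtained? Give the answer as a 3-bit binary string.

Append 3 zeros: 1111111100000. Divide by 1011 (XOR where the leading bit is 1):
  pos 0: 1111 XOR 1011 = 0100
  pos 1: 1001 XOR 1011 = 0010
  pos 3: 1011 XOR 1011 = 0000
  pos 7: 1000 XOR 1011 = 0011
  pos 9: 1100 XOR 1011 = 0111
Remainder (last 3 bits) = 111. This is the CRC / FCS.

111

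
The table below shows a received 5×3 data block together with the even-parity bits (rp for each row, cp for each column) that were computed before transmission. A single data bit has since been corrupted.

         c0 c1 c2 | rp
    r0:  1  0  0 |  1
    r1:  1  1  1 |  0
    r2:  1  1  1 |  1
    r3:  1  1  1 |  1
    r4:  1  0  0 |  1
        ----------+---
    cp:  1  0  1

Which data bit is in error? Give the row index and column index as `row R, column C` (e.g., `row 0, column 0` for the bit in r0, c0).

row 1, column 1

Recompute each row's even parity and compare to rp:
  r0: data parity 1, sent rp 1 → ok
  r1: data parity 1, sent rp 0 → mismatch
  r2: data parity 1, sent rp 1 → ok
  r3: data parity 1, sent rp 1 → ok
  r4: data parity 1, sent rp 1 → ok
Recompute each column's even parity and compare to cp:
  c0: data parity 1, sent cp 1 → ok
  c1: data parity 1, sent cp 0 → mismatch
  c2: data parity 1, sent cp 1 → ok
Exactly one row (r1) and one column (c1) fail → the flipped bit is at their intersection.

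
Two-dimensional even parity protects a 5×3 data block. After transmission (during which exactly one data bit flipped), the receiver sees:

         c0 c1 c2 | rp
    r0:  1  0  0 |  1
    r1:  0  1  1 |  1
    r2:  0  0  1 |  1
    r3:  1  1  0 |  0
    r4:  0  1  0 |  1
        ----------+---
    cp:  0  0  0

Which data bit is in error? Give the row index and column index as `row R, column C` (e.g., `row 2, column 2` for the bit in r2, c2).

Recompute each row's even parity and compare to rp:
  r0: data parity 1, sent rp 1 → ok
  r1: data parity 0, sent rp 1 → mismatch
  r2: data parity 1, sent rp 1 → ok
  r3: data parity 0, sent rp 0 → ok
  r4: data parity 1, sent rp 1 → ok
Recompute each column's even parity and compare to cp:
  c0: data parity 0, sent cp 0 → ok
  c1: data parity 1, sent cp 0 → mismatch
  c2: data parity 0, sent cp 0 → ok
Exactly one row (r1) and one column (c1) fail → the flipped bit is at their intersection.

row 1, column 1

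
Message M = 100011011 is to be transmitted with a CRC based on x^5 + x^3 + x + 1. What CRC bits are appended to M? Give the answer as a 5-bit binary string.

Append 5 zeros: 10001101100000. Divide by 101011 (XOR where the leading bit is 1):
  pos 0: 100011 XOR 101011 = 001000
  pos 2: 100001 XOR 101011 = 001010
  pos 4: 101010 XOR 101011 = 000001
Remainder (last 5 bits) = 10000. This is the CRC / FCS.

10000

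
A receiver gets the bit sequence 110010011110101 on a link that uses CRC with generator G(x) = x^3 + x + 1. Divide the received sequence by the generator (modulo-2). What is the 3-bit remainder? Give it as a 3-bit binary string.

111

Modulo-2 division of 110010011110101 by 1011:
  pos 0: 1100 XOR 1011 = 0111
  pos 1: 1111 XOR 1011 = 0100
  pos 2: 1000 XOR 1011 = 0011
  pos 4: 1101 XOR 1011 = 0110
  pos 5: 1101 XOR 1011 = 0110
  pos 6: 1101 XOR 1011 = 0110
  pos 7: 1101 XOR 1011 = 0110
  pos 8: 1100 XOR 1011 = 0111
  pos 9: 1111 XOR 1011 = 0100
  pos 10: 1000 XOR 1011 = 0011
Remainder = 111 (nonzero — an error is detected).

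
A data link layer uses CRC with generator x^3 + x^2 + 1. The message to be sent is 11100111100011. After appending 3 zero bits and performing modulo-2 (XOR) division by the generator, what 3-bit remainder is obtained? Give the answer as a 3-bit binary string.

001

Append 3 zeros: 11100111100011000. Divide by 1101 (XOR where the leading bit is 1):
  pos 0: 1110 XOR 1101 = 0011
  pos 2: 1101 XOR 1101 = 0000
  pos 6: 1110 XOR 1101 = 0011
  pos 8: 1100 XOR 1101 = 0001
  pos 11: 1110 XOR 1101 = 0011
  pos 13: 1100 XOR 1101 = 0001
Remainder (last 3 bits) = 001. This is the CRC / FCS.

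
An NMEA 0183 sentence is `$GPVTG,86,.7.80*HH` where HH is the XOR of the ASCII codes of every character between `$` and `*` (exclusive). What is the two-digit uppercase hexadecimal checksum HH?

63

XOR the ASCII codes of the payload characters:
  'G' = 0x47 → acc = 0x47
  'P' = 0x50 → acc = 0x17
  'V' = 0x56 → acc = 0x41
  'T' = 0x54 → acc = 0x15
  'G' = 0x47 → acc = 0x52
  ',' = 0x2C → acc = 0x7E
  '8' = 0x38 → acc = 0x46
  '6' = 0x36 → acc = 0x70
  ',' = 0x2C → acc = 0x5C
  '.' = 0x2E → acc = 0x72
  '7' = 0x37 → acc = 0x45
  '.' = 0x2E → acc = 0x6B
  '8' = 0x38 → acc = 0x53
  '0' = 0x30 → acc = 0x63
Checksum = 0x63.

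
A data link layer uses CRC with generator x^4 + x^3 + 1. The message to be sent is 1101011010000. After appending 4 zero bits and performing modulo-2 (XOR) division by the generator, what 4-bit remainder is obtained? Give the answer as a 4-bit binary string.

1100

Append 4 zeros: 11010110100000000. Divide by 11001 (XOR where the leading bit is 1):
  pos 0: 11010 XOR 11001 = 00011
  pos 3: 11110 XOR 11001 = 00111
  pos 5: 11110 XOR 11001 = 00111
  pos 7: 11100 XOR 11001 = 00101
  pos 9: 10100 XOR 11001 = 01101
  pos 10: 11010 XOR 11001 = 00011
Remainder (last 4 bits) = 1100. This is the CRC / FCS.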